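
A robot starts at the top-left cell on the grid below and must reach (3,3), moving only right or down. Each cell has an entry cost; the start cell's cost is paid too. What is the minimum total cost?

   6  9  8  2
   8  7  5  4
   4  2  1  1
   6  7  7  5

Cheapest: r0c0 -> r1c0 -> r2c0 -> r2c1 -> r2c2 -> r2c3 -> r3c3
  6 + 8 + 4 + 2 + 1 + 1 + 5 = 27
(Top row then right column would cost 35.)

27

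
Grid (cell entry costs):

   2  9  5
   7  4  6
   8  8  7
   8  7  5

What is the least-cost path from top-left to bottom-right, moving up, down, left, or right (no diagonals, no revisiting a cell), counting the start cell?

Take [0,0] [1,0] [1,1] [1,2] [2,2] [3,2] for a total of 2 + 7 + 4 + 6 + 7 + 5 = 31.

31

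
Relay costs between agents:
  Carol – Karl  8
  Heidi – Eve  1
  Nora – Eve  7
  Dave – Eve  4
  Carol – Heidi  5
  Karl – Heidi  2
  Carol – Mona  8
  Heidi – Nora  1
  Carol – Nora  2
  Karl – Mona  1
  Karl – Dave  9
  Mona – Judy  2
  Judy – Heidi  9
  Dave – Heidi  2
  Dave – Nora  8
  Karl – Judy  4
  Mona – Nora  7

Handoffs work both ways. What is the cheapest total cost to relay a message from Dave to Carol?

Some routes from Dave to Carol:
Dave-Heidi-Nora-Carol: 2 + 1 + 2 = 5
Dave-Heidi-Carol: 2 + 5 = 7
Dave-Eve-Heidi-Carol: 4 + 1 + 5 = 10
Dave-Nora-Carol: 8 + 2 = 10
Dave-Eve-Heidi-Nora-Carol: 4 + 1 + 1 + 2 = 8
The minimum is 5.

5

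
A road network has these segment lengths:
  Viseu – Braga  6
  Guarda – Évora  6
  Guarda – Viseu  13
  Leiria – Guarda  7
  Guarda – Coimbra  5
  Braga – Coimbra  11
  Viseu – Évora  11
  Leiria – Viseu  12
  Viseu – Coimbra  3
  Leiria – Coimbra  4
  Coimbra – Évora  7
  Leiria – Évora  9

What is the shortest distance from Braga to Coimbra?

9

Comparing a few candidate routes:
Braga→Coimbra: 11
Braga→Viseu→Coimbra: 6 + 3 = 9
Braga→Viseu→Guarda→Coimbra: 6 + 13 + 5 = 24
Braga→Viseu→Leiria→Coimbra: 6 + 12 + 4 = 22
Braga→Viseu→Évora→Coimbra: 6 + 11 + 7 = 24
Braga→Viseu→Évora→Guarda→Coimbra: 6 + 11 + 6 + 5 = 28
The minimum is 9.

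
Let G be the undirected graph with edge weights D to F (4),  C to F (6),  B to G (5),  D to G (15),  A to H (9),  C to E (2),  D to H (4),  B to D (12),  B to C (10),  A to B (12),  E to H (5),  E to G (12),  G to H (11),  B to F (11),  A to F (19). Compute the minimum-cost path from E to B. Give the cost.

Checking several routes:
E→C→F→B: 2 + 6 + 11 = 19
E→C→B: 2 + 10 = 12
E→H→G→B: 5 + 11 + 5 = 21
E→G→B: 12 + 5 = 17
E→H→D→F→B: 5 + 4 + 4 + 11 = 24
E→H→D→B: 5 + 4 + 12 = 21
The minimum is 12.

12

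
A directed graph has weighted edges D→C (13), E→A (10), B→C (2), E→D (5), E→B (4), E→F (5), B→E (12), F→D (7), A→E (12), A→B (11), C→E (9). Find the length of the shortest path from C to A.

Routes from C to A:
C→E→A: 9 + 10 = 19
Shortest: 19.

19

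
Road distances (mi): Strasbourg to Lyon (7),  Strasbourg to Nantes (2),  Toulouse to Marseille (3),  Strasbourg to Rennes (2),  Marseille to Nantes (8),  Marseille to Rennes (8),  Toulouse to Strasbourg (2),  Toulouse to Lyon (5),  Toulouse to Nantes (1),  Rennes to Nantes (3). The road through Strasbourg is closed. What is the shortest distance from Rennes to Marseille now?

7

Candidate routes:
Rennes -> Nantes -> Toulouse -> Marseille: 3 + 1 + 3 = 7
Rennes -> Nantes -> Marseille: 3 + 8 = 11
Rennes -> Marseille: 8
Best route has total 7 mi.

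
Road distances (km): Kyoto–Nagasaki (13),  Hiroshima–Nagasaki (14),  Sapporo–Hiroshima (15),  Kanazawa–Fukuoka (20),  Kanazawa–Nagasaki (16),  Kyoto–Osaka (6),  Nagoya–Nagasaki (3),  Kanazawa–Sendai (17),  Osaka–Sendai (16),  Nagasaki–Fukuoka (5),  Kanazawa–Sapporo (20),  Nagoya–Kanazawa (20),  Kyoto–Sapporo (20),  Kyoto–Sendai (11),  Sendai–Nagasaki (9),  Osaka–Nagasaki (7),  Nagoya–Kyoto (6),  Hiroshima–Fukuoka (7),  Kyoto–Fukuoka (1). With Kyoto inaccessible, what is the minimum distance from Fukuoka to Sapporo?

22

A few of the Fukuoka→Sapporo routes:
Fukuoka→Nagasaki→Hiroshima→Sapporo: 5 + 14 + 15 = 34
Fukuoka→Hiroshima→Sapporo: 7 + 15 = 22
Fukuoka→Kanazawa→Sapporo: 20 + 20 = 40
Shortest: 22 km.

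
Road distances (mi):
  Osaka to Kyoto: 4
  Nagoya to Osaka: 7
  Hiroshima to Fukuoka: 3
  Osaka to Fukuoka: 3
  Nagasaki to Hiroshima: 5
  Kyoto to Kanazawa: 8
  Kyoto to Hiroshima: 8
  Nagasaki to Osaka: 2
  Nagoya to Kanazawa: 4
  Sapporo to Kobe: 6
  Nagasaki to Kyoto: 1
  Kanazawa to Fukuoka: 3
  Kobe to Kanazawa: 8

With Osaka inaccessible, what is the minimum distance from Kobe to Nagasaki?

17

Candidate routes:
Kobe-Kanazawa-Fukuoka-Hiroshima-Kyoto-Nagasaki: 8 + 3 + 3 + 8 + 1 = 23
Kobe-Kanazawa-Fukuoka-Hiroshima-Nagasaki: 8 + 3 + 3 + 5 = 19
Kobe-Kanazawa-Kyoto-Hiroshima-Nagasaki: 8 + 8 + 8 + 5 = 29
Kobe-Kanazawa-Kyoto-Nagasaki: 8 + 8 + 1 = 17
Shortest: 17 mi.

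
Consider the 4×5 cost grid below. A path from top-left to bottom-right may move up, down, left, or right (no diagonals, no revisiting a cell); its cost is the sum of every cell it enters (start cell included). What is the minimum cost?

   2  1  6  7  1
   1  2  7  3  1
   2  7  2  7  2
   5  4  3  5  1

19

Cheapest: r0c0 r0c1 r1c1 r1c2 r1c3 r1c4 r2c4 r3c4
  2 + 1 + 2 + 7 + 3 + 1 + 2 + 1 = 19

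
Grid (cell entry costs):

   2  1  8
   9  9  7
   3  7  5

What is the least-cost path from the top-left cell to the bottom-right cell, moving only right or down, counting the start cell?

23

Best path: r0c0 r0c1 r0c2 r1c2 r2c2
Cost: 2 + 1 + 8 + 7 + 5 = 23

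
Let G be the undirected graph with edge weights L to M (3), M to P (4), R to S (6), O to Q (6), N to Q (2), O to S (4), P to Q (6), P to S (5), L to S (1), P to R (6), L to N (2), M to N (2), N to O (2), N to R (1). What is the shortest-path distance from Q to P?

Comparing a few candidate routes:
Q -> N -> O -> S -> P: 2 + 2 + 4 + 5 = 13
Q -> N -> L -> M -> P: 2 + 2 + 3 + 4 = 11
Q -> N -> L -> S -> P: 2 + 2 + 1 + 5 = 10
Q -> N -> M -> P: 2 + 2 + 4 = 8
Q -> P: 6
Q -> N -> R -> P: 2 + 1 + 6 = 9
Shortest: 6.

6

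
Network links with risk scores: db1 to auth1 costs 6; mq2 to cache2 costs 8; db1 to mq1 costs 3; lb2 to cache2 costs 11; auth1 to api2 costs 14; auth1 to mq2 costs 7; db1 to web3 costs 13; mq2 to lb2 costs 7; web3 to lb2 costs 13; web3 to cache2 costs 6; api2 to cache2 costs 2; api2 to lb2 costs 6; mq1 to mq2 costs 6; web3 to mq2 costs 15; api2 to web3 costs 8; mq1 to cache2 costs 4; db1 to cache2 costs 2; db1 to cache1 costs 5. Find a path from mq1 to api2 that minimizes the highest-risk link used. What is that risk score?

Checking several routes:
mq1 → db1 → auth1 → mq2 → lb2 → api2: max(3, 6, 7, 7, 6) = 7
mq1 → db1 → cache2 → api2: max(3, 2, 2) = 3
mq1 → cache2 → api2: max(4, 2) = 4
Best route has worst link 3.

3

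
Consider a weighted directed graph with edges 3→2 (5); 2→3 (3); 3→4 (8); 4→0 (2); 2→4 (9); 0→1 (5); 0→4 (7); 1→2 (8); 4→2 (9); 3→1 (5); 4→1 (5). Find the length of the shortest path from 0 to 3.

16

Routes from 0 to 3:
0→4→1→2→3: 7 + 5 + 8 + 3 = 23
0→4→2→3: 7 + 9 + 3 = 19
0→1→2→3: 5 + 8 + 3 = 16
Best route has total 16.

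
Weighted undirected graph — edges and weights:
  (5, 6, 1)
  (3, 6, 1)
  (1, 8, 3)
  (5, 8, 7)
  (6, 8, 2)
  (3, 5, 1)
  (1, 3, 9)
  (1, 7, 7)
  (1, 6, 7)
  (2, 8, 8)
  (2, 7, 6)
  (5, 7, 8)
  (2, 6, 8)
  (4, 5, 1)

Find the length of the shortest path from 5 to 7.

A few of the 5→7 routes:
5 -> 7: 8
5 -> 3 -> 6 -> 8 -> 1 -> 7: 1 + 1 + 2 + 3 + 7 = 14
5 -> 6 -> 8 -> 1 -> 7: 1 + 2 + 3 + 7 = 13
Shortest: 8.

8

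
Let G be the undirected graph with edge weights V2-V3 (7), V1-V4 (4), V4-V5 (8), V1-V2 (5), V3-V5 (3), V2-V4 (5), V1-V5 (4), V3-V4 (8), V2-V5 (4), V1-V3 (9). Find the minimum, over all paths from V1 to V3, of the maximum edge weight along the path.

4

A few of the V1→V3 routes:
V1 -> V5 -> V2 -> V3: max(4, 4, 7) = 7
V1 -> V5 -> V3: max(4, 3) = 4
V1 -> V4 -> V2 -> V5 -> V3: max(4, 5, 4, 3) = 5
V1 -> V2 -> V5 -> V3: max(5, 4, 3) = 5
V1 -> V2 -> V3: max(5, 7) = 7
V1 -> V4 -> V2 -> V3: max(4, 5, 7) = 7
Best route has worst link 4.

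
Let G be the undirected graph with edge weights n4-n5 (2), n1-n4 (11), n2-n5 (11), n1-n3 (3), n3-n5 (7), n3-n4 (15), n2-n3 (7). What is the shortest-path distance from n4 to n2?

13

Checking several routes:
n4-n5-n2: 2 + 11 = 13
n4-n1-n3-n2: 11 + 3 + 7 = 21
n4-n3-n2: 15 + 7 = 22
n4-n5-n3-n2: 2 + 7 + 7 = 16
Shortest: 13.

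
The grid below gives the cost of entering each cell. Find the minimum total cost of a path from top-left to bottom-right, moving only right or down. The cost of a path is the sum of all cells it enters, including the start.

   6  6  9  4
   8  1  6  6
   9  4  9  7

32

Cheapest: (0,0)→(0,1)→(1,1)→(1,2)→(1,3)→(2,3)
  6 + 6 + 1 + 6 + 6 + 7 = 32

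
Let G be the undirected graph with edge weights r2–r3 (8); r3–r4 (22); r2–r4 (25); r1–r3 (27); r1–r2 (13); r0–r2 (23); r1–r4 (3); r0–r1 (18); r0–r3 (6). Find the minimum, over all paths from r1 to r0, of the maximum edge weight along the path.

Checking several routes:
r1 → r4 → r3 → r0: max(3, 22, 6) = 22
r1 → r0: max(18) = 18
r1 → r2 → r3 → r0: max(13, 8, 6) = 13
Smallest bottleneck: 13.

13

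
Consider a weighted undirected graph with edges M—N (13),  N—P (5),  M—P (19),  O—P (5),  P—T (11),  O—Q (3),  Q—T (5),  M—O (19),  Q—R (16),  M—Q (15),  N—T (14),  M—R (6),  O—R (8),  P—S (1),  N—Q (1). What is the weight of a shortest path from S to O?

Checking several routes:
S → P → N → Q → R → O: 1 + 5 + 1 + 16 + 8 = 31
S → P → T → Q → O: 1 + 11 + 5 + 3 = 20
S → P → N → Q → O: 1 + 5 + 1 + 3 = 10
S → P → O: 1 + 5 = 6
S → P → T → N → Q → O: 1 + 11 + 14 + 1 + 3 = 30
S → P → N → T → Q → O: 1 + 5 + 14 + 5 + 3 = 28
Shortest: 6.

6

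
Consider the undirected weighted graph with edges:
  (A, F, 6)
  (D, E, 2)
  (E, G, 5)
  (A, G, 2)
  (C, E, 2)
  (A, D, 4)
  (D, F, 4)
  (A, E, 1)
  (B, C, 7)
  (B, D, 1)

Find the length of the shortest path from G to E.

Checking several routes:
G - A - D - B - C - E: 2 + 4 + 1 + 7 + 2 = 16
G - E: 5
G - A - F - D - E: 2 + 6 + 4 + 2 = 14
G - A - E: 2 + 1 = 3
G - A - D - E: 2 + 4 + 2 = 8
The minimum is 3.

3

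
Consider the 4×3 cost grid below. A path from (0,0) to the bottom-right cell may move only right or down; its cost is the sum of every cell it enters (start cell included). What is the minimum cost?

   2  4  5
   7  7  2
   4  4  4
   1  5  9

26

Take (0,0) → (0,1) → (0,2) → (1,2) → (2,2) → (3,2) for a total of 2 + 4 + 5 + 2 + 4 + 9 = 26.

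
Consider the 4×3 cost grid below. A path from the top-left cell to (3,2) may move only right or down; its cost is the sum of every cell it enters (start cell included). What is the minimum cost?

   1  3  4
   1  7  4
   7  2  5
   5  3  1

Path [0,0] → [1,0] → [1,1] → [2,1] → [3,1] → [3,2]: 1 + 1 + 7 + 2 + 3 + 1 = 15.

15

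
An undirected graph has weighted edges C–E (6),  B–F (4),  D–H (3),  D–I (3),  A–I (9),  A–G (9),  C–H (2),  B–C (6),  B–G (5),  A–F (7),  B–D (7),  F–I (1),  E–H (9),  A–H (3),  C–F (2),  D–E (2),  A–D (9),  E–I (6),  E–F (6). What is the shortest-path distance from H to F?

A few of the H→F routes:
H -> A -> F: 3 + 7 = 10
H -> D -> I -> F: 3 + 3 + 1 = 7
H -> D -> E -> I -> F: 3 + 2 + 6 + 1 = 12
H -> C -> F: 2 + 2 = 4
H -> D -> E -> F: 3 + 2 + 6 = 11
Shortest: 4.

4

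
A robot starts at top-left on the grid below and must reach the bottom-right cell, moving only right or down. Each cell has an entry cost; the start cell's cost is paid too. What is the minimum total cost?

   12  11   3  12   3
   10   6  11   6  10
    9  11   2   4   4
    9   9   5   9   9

56

One optimal route is [0,0] → [0,1] → [0,2] → [1,2] → [2,2] → [2,3] → [2,4] → [3,4].
Its cost is 12 + 11 + 3 + 11 + 2 + 4 + 4 + 9 = 56.
(Top row then right column would cost 64.)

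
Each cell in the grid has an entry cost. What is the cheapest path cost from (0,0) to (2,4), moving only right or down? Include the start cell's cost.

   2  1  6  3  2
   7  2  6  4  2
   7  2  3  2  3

15

Take (0,0)→(0,1)→(1,1)→(2,1)→(2,2)→(2,3)→(2,4) for a total of 2 + 1 + 2 + 2 + 3 + 2 + 3 = 15.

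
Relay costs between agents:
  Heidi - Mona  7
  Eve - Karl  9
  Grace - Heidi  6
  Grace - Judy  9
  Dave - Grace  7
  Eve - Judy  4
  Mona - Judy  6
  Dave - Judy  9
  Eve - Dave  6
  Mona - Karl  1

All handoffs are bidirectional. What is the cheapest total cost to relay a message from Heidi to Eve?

Comparing a few candidate routes:
Heidi-Grace-Dave-Eve: 6 + 7 + 6 = 19
Heidi-Mona-Judy-Eve: 7 + 6 + 4 = 17
Heidi-Grace-Dave-Judy-Eve: 6 + 7 + 9 + 4 = 26
Heidi-Mona-Karl-Eve: 7 + 1 + 9 = 17
Heidi-Mona-Judy-Dave-Eve: 7 + 6 + 9 + 6 = 28
Heidi-Grace-Judy-Eve: 6 + 9 + 4 = 19
Shortest: 17.

17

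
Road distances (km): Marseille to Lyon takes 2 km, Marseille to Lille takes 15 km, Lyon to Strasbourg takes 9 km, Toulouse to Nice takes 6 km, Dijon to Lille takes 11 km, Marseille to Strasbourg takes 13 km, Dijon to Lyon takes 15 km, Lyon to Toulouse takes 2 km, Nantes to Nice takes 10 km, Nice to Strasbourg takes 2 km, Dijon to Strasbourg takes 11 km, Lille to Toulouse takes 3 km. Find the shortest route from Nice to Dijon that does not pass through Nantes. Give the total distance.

A few of the Nice→Dijon routes:
Nice - Toulouse - Lyon - Dijon: 6 + 2 + 15 = 23
Nice - Strasbourg - Dijon: 2 + 11 = 13
Nice - Strasbourg - Lyon - Toulouse - Lille - Dijon: 2 + 9 + 2 + 3 + 11 = 27
Nice - Toulouse - Lille - Dijon: 6 + 3 + 11 = 20
Nice - Strasbourg - Lyon - Dijon: 2 + 9 + 15 = 26
Shortest: 13 km.

13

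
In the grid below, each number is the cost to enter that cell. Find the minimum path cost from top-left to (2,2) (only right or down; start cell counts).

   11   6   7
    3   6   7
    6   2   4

Path (0,0)→(1,0)→(1,1)→(2,1)→(2,2): 11 + 3 + 6 + 2 + 4 = 26.
(Top row then right column would cost 35.)

26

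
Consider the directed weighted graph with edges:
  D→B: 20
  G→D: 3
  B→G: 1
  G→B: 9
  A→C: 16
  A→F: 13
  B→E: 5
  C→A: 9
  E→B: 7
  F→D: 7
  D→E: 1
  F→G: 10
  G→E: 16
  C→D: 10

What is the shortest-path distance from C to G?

Paths from C to G:
C-A-F-D-E-B-G: 9 + 13 + 7 + 1 + 7 + 1 = 38
C-A-F-D-B-G: 9 + 13 + 7 + 20 + 1 = 50
C-A-F-G: 9 + 13 + 10 = 32
C-D-E-B-G: 10 + 1 + 7 + 1 = 19
C-D-B-G: 10 + 20 + 1 = 31
Best route has total 19.

19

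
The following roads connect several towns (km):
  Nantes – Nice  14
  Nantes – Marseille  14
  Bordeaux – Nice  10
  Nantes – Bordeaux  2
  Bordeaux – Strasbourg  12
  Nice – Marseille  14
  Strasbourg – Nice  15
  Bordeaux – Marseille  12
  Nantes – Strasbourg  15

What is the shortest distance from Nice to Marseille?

Comparing a few candidate routes:
Nice → Marseille: 14
Nice → Bordeaux → Marseille: 10 + 12 = 22
Nice → Bordeaux → Nantes → Marseille: 10 + 2 + 14 = 26
Nice → Nantes → Marseille: 14 + 14 = 28
Shortest: 14 km.

14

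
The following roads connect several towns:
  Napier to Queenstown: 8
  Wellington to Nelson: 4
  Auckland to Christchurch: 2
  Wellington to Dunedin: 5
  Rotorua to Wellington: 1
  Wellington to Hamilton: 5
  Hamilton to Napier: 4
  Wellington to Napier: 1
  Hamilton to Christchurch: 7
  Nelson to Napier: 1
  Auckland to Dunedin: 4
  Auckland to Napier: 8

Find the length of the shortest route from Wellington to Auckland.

Checking several routes:
Wellington - Nelson - Napier - Auckland: 4 + 1 + 8 = 13
Wellington - Dunedin - Auckland: 5 + 4 = 9
Wellington - Napier - Auckland: 1 + 8 = 9
Best route has total 9.

9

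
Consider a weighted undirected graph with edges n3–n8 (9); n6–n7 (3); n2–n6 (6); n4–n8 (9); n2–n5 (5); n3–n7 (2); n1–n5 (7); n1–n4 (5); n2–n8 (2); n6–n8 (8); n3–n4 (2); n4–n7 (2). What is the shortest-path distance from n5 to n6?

11

Checking several routes:
n5-n2-n6: 5 + 6 = 11
n5-n2-n8-n6: 5 + 2 + 8 = 15
n5-n1-n4-n7-n6: 7 + 5 + 2 + 3 = 17
Shortest: 11.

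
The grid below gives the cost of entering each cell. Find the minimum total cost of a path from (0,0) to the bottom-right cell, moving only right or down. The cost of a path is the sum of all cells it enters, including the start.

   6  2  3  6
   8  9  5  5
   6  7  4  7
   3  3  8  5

32

Path r0c0 → r0c1 → r0c2 → r1c2 → r2c2 → r2c3 → r3c3: 6 + 2 + 3 + 5 + 4 + 7 + 5 = 32.
(Top row then right column would cost 34.)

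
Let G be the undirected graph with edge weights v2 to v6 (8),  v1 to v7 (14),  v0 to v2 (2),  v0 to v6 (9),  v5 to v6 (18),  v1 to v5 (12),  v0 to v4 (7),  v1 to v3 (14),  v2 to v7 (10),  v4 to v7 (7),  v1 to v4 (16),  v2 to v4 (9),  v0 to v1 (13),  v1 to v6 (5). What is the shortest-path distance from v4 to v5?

Comparing a few candidate routes:
v4-v7-v1-v5: 7 + 14 + 12 = 33
v4-v1-v5: 16 + 12 = 28
v4-v0-v6-v1-v5: 7 + 9 + 5 + 12 = 33
v4-v2-v6-v1-v5: 9 + 8 + 5 + 12 = 34
v4-v0-v1-v5: 7 + 13 + 12 = 32
v4-v0-v2-v6-v1-v5: 7 + 2 + 8 + 5 + 12 = 34
The minimum is 28.

28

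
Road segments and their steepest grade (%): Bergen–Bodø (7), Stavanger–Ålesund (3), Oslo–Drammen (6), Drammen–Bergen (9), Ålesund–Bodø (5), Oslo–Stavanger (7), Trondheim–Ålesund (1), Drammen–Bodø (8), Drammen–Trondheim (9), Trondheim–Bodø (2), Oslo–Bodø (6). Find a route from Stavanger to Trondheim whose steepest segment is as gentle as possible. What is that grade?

3

Checking several routes:
Stavanger→Oslo→Bodø→Ålesund→Trondheim: max(7, 6, 5, 1) = 7
Stavanger→Ålesund→Bodø→Trondheim: max(3, 5, 2) = 5
Stavanger→Oslo→Bodø→Trondheim: max(7, 6, 2) = 7
Stavanger→Ålesund→Trondheim: max(3, 1) = 3
Smallest bottleneck: 3%.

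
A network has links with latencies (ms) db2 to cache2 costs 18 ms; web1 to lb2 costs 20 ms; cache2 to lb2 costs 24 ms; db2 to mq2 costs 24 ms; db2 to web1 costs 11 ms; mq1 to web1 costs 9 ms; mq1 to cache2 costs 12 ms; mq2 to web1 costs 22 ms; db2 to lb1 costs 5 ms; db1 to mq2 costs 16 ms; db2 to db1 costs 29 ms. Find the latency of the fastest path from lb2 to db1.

Comparing a few candidate routes:
lb2 - cache2 - db2 - db1: 24 + 18 + 29 = 71
lb2 - web1 - mq2 - db1: 20 + 22 + 16 = 58
lb2 - web1 - db2 - db1: 20 + 11 + 29 = 60
Shortest: 58 ms.

58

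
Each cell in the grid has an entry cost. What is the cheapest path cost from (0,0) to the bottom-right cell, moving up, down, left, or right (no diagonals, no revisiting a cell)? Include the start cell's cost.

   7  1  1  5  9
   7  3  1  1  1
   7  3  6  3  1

13

One optimal route is [0,0] -> [0,1] -> [0,2] -> [1,2] -> [1,3] -> [1,4] -> [2,4].
Its cost is 7 + 1 + 1 + 1 + 1 + 1 + 1 = 13.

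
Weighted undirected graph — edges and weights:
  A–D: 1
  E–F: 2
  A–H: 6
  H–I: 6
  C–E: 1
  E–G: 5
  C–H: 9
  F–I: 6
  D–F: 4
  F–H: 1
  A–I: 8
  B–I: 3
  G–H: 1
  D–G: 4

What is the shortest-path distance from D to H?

Checking several routes:
D→F→H: 4 + 1 = 5
D→G→H: 4 + 1 = 5
D→A→H: 1 + 6 = 7
D→F→E→G→H: 4 + 2 + 5 + 1 = 12
The minimum is 5.

5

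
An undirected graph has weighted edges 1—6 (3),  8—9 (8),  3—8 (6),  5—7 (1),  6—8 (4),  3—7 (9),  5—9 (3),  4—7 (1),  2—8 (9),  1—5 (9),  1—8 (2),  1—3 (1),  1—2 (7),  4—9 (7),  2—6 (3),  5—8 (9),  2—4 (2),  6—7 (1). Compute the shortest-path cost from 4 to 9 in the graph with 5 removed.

Comparing a few candidate routes:
4-7-6-8-9: 1 + 1 + 4 + 8 = 14
4-9: 7
4-7-6-1-8-9: 1 + 1 + 3 + 2 + 8 = 15
Best route has total 7.

7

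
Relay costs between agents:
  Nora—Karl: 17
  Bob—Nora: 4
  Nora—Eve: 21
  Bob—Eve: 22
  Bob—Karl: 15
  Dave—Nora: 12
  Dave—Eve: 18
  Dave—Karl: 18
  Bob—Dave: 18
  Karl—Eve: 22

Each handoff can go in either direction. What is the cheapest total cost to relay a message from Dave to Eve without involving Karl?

18

A few of the Dave→Eve routes:
Dave -> Eve: 18
Dave -> Nora -> Bob -> Eve: 12 + 4 + 22 = 38
Dave -> Nora -> Eve: 12 + 21 = 33
Dave -> Bob -> Eve: 18 + 22 = 40
Best route has total 18.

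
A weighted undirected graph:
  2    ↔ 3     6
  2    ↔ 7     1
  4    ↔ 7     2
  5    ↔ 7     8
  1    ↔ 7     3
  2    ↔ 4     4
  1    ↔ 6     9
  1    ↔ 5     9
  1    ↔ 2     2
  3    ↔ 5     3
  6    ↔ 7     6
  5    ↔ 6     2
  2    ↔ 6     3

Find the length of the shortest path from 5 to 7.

Checking several routes:
5 -> 6 -> 7: 2 + 6 = 8
5 -> 6 -> 2 -> 7: 2 + 3 + 1 = 6
5 -> 3 -> 2 -> 7: 3 + 6 + 1 = 10
5 -> 7: 8
Best route has total 6.

6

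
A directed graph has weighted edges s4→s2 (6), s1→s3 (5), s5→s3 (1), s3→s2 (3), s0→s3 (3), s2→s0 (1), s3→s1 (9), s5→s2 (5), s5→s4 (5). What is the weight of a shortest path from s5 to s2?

4

Routes from s5 to s2:
s5→s2: 5
s5→s3→s2: 1 + 3 = 4
s5→s4→s2: 5 + 6 = 11
The minimum is 4.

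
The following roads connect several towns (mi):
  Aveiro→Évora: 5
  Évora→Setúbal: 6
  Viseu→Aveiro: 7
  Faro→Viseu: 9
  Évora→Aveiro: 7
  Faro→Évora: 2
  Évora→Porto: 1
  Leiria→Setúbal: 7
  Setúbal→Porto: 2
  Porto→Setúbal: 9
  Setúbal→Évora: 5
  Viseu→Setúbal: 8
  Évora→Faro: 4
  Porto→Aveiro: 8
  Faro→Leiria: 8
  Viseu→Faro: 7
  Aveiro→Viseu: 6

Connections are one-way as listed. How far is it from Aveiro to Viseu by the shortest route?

6

Routes from Aveiro to Viseu:
Aveiro → Évora → Faro → Viseu: 5 + 4 + 9 = 18
Aveiro → Viseu: 6
Best route has total 6 mi.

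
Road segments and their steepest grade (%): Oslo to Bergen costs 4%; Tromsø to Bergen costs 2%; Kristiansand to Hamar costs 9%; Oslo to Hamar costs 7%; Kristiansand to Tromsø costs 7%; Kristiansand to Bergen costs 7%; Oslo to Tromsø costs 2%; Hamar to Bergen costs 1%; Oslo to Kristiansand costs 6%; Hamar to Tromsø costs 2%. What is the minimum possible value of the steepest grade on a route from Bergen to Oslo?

2

Checking several routes:
Bergen→Hamar→Tromsø→Oslo: max(1, 2, 2) = 2
Bergen→Tromsø→Oslo: max(2, 2) = 2
Bergen→Oslo: max(4) = 4
Best route has worst link 2%.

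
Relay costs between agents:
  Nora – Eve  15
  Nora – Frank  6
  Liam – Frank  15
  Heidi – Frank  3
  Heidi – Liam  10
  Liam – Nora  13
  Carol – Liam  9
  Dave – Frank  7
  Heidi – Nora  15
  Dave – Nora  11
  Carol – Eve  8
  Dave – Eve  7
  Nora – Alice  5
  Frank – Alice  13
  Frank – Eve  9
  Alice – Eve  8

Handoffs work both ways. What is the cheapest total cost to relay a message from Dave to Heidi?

Some routes from Dave to Heidi:
Dave - Frank - Heidi: 7 + 3 = 10
Dave - Eve - Alice - Nora - Frank - Heidi: 7 + 8 + 5 + 6 + 3 = 29
Dave - Frank - Nora - Heidi: 7 + 6 + 15 = 28
Dave - Nora - Frank - Heidi: 11 + 6 + 3 = 20
Dave - Nora - Heidi: 11 + 15 = 26
Dave - Eve - Frank - Heidi: 7 + 9 + 3 = 19
The minimum is 10.

10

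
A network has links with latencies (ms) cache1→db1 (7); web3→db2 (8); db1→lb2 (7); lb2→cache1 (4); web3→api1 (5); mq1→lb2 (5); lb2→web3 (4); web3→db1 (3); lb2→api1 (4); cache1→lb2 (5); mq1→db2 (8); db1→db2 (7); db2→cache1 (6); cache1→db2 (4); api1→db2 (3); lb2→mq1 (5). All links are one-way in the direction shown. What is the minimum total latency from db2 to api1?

Paths from db2 to api1:
db2 → cache1 → db1 → lb2 → api1: 6 + 7 + 7 + 4 = 24
db2 → cache1 → db1 → lb2 → web3 → api1: 6 + 7 + 7 + 4 + 5 = 29
db2 → cache1 → lb2 → web3 → api1: 6 + 5 + 4 + 5 = 20
db2 → cache1 → lb2 → api1: 6 + 5 + 4 = 15
The minimum is 15 ms.

15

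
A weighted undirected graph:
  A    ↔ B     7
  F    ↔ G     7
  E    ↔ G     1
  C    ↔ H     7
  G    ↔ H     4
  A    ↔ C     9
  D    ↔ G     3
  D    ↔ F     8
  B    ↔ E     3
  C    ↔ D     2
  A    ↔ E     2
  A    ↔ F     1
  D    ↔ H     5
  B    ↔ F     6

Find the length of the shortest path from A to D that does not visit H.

A few of the A→D routes:
A→F→D: 1 + 8 = 9
A→B→E→G→D: 7 + 3 + 1 + 3 = 14
A→E→G→D: 2 + 1 + 3 = 6
A→F→G→D: 1 + 7 + 3 = 11
A→C→D: 9 + 2 = 11
A→F→B→E→G→D: 1 + 6 + 3 + 1 + 3 = 14
Shortest: 6.

6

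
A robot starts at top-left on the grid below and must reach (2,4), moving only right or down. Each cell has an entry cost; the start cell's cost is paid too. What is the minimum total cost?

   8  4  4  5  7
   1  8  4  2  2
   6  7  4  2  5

Cheapest: r0c0 → r0c1 → r0c2 → r1c2 → r1c3 → r1c4 → r2c4
  8 + 4 + 4 + 4 + 2 + 2 + 5 = 29

29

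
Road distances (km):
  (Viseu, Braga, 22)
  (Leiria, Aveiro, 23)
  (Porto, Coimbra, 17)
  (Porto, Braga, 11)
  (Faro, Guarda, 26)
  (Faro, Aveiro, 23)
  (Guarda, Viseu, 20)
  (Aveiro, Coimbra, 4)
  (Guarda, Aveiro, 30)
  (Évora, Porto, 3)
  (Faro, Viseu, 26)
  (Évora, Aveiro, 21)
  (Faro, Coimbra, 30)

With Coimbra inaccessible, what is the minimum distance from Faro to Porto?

47

Some routes from Faro to Porto avoiding Coimbra:
Faro-Guarda-Viseu-Braga-Porto: 26 + 20 + 22 + 11 = 79
Faro-Viseu-Braga-Porto: 26 + 22 + 11 = 59
Faro-Aveiro-Évora-Porto: 23 + 21 + 3 = 47
The minimum is 47 km.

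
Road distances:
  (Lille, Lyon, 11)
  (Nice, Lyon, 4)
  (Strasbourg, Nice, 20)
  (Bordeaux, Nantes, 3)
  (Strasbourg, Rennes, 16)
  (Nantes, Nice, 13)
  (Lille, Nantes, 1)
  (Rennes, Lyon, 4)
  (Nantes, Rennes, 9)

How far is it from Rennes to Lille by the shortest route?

10

Some routes from Rennes to Lille:
Rennes -> Lyon -> Nice -> Nantes -> Lille: 4 + 4 + 13 + 1 = 22
Rennes -> Nantes -> Lille: 9 + 1 = 10
Rennes -> Lyon -> Lille: 4 + 11 = 15
The minimum is 10.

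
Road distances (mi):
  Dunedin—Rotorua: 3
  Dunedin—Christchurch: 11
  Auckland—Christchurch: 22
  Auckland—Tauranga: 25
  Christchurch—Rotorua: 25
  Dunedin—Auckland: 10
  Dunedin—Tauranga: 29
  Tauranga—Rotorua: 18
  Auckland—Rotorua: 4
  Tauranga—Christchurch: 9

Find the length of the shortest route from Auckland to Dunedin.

7

Comparing a few candidate routes:
Auckland -> Dunedin: 10
Auckland -> Rotorua -> Christchurch -> Dunedin: 4 + 25 + 11 = 40
Auckland -> Rotorua -> Tauranga -> Christchurch -> Dunedin: 4 + 18 + 9 + 11 = 42
Auckland -> Rotorua -> Dunedin: 4 + 3 = 7
Auckland -> Christchurch -> Dunedin: 22 + 11 = 33
The minimum is 7 mi.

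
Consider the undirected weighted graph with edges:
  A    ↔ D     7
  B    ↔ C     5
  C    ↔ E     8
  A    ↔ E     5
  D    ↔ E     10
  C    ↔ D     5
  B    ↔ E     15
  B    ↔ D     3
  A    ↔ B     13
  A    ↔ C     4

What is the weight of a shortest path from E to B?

13

Comparing a few candidate routes:
E - D - B: 10 + 3 = 13
E - C - B: 8 + 5 = 13
E - A - C - B: 5 + 4 + 5 = 14
Shortest: 13.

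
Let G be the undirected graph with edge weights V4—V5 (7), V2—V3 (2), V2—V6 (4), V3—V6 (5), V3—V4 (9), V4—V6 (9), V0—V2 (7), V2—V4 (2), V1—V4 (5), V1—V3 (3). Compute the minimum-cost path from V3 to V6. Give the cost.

5

Some routes from V3 to V6:
V3 → V1 → V4 → V2 → V6: 3 + 5 + 2 + 4 = 14
V3 → V6: 5
V3 → V2 → V6: 2 + 4 = 6
V3 → V4 → V2 → V6: 9 + 2 + 4 = 15
V3 → V2 → V4 → V6: 2 + 2 + 9 = 13
Shortest: 5.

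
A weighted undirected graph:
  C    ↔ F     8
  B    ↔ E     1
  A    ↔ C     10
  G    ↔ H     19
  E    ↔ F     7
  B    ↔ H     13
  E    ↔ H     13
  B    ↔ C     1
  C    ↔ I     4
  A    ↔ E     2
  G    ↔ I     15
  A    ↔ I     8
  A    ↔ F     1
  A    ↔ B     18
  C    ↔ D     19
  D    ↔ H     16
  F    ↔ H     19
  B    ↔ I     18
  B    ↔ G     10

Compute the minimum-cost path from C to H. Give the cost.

Checking several routes:
C → F → A → E → B → H: 8 + 1 + 2 + 1 + 13 = 25
C → B → H: 1 + 13 = 14
C → F → A → E → H: 8 + 1 + 2 + 13 = 24
C → B → E → H: 1 + 1 + 13 = 15
C → B → E → A → F → H: 1 + 1 + 2 + 1 + 19 = 24
Best route has total 14.

14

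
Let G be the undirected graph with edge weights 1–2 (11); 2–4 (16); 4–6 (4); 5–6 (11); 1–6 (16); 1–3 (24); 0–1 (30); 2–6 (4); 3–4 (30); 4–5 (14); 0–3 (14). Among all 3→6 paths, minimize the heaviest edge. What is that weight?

24

Checking several routes:
3 - 1 - 2 - 4 - 6: max(24, 11, 16, 4) = 24
3 - 1 - 6: max(24, 16) = 24
3 - 1 - 2 - 6: max(24, 11, 4) = 24
3 - 1 - 2 - 4 - 5 - 6: max(24, 11, 16, 14, 11) = 24
The minimum achievable maximum is 24.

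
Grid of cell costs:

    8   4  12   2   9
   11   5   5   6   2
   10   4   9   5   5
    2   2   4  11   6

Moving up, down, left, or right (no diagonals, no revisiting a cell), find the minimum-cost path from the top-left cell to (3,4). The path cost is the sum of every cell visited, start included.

Best path: r0c0→r0c1→r1c1→r1c2→r1c3→r1c4→r2c4→r3c4
Cost: 8 + 4 + 5 + 5 + 6 + 2 + 5 + 6 = 41

41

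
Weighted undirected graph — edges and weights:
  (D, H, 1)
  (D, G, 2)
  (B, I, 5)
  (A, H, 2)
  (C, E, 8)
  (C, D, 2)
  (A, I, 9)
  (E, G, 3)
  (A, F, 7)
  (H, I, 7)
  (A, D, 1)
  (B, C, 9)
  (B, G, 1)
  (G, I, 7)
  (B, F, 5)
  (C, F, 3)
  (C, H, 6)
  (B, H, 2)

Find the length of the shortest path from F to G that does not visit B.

7

Checking several routes:
F → C → H → A → D → G: 3 + 6 + 2 + 1 + 2 = 14
F → C → D → G: 3 + 2 + 2 = 7
F → A → H → D → G: 7 + 2 + 1 + 2 = 12
F → C → H → D → G: 3 + 6 + 1 + 2 = 12
F → A → D → G: 7 + 1 + 2 = 10
Shortest: 7.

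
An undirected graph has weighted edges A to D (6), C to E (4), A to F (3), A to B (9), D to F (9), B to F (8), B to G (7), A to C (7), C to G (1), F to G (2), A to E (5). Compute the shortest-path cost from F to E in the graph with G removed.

8

Some routes from F to E avoiding G:
F-A-E: 3 + 5 = 8
F-D-A-E: 9 + 6 + 5 = 20
F-A-C-E: 3 + 7 + 4 = 14
Shortest: 8.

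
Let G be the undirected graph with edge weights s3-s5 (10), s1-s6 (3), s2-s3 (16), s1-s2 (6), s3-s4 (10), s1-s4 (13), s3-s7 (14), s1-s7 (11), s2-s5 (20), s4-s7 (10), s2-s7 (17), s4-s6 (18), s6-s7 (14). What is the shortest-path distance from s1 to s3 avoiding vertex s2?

Checking several routes:
s1-s4-s3: 13 + 10 = 23
s1-s7-s3: 11 + 14 = 25
s1-s7-s4-s3: 11 + 10 + 10 = 31
Shortest: 23.

23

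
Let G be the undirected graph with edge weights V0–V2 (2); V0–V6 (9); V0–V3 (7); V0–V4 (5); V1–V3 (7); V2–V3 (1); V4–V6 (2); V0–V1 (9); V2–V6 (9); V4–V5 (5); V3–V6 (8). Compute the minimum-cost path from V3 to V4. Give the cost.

Comparing a few candidate routes:
V3 → V2 → V0 → V4: 1 + 2 + 5 = 8
V3 → V0 → V4: 7 + 5 = 12
V3 → V0 → V6 → V4: 7 + 9 + 2 = 18
V3 → V6 → V4: 8 + 2 = 10
V3 → V2 → V6 → V4: 1 + 9 + 2 = 12
V3 → V2 → V0 → V6 → V4: 1 + 2 + 9 + 2 = 14
The minimum is 8.

8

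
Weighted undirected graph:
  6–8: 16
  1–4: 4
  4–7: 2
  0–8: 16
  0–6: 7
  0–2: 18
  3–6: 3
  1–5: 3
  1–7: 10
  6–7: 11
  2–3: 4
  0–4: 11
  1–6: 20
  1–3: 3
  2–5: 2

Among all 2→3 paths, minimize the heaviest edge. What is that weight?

A few of the 2→3 routes:
2 → 5 → 1 → 7 → 6 → 3: max(2, 3, 10, 11, 3) = 11
2 → 5 → 1 → 4 → 0 → 6 → 3: max(2, 3, 4, 11, 7, 3) = 11
2 → 5 → 1 → 3: max(2, 3, 3) = 3
2 → 3: max(4) = 4
2 → 5 → 1 → 7 → 4 → 0 → 6 → 3: max(2, 3, 10, 2, 11, 7, 3) = 11
2 → 5 → 1 → 4 → 7 → 6 → 3: max(2, 3, 4, 2, 11, 3) = 11
Smallest bottleneck: 3.

3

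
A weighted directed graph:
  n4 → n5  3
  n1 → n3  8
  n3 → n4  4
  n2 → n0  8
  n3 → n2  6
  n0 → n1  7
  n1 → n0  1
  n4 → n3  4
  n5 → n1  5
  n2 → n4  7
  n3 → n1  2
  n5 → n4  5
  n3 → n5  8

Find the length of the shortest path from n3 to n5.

7

Routes from n3 to n5:
n3→n4→n5: 4 + 3 = 7
n3→n5: 8
n3→n2→n4→n5: 6 + 7 + 3 = 16
The minimum is 7.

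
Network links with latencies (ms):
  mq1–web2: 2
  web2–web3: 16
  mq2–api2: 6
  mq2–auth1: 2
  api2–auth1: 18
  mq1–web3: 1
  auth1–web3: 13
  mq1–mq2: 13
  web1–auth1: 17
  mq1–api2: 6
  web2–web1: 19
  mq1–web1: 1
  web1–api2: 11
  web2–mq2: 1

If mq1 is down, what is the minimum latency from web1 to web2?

18

Checking several routes:
web1→api2→auth1→mq2→web2: 11 + 18 + 2 + 1 = 32
web1→web2: 19
web1→auth1→api2→mq2→web2: 17 + 18 + 6 + 1 = 42
web1→api2→mq2→web2: 11 + 6 + 1 = 18
web1→auth1→mq2→web2: 17 + 2 + 1 = 20
Shortest: 18 ms.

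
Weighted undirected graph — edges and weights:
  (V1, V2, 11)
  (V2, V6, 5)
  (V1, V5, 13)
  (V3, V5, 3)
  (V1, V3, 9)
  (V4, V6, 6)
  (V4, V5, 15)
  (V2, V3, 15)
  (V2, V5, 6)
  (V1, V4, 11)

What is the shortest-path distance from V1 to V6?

16

Checking several routes:
V1-V5-V2-V6: 13 + 6 + 5 = 24
V1-V4-V6: 11 + 6 = 17
V1-V3-V5-V2-V6: 9 + 3 + 6 + 5 = 23
V1-V2-V6: 11 + 5 = 16
The minimum is 16.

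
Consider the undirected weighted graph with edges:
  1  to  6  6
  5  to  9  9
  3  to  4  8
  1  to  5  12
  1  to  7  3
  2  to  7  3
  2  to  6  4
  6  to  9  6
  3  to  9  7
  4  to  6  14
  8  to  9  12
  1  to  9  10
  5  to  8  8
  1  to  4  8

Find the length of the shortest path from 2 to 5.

18

A few of the 2→5 routes:
2 -> 6 -> 9 -> 5: 4 + 6 + 9 = 19
2 -> 7 -> 1 -> 5: 3 + 3 + 12 = 18
2 -> 6 -> 1 -> 5: 4 + 6 + 12 = 22
2 -> 7 -> 1 -> 6 -> 9 -> 5: 3 + 3 + 6 + 6 + 9 = 27
2 -> 7 -> 1 -> 9 -> 5: 3 + 3 + 10 + 9 = 25
Shortest: 18.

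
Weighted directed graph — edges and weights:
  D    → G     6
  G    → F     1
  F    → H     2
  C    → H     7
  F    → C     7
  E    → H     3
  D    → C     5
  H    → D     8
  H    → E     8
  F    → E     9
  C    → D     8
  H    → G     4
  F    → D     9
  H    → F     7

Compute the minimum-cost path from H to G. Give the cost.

Some routes from H to G:
H -> G: 4
H -> D -> G: 8 + 6 = 14
H -> F -> D -> G: 7 + 9 + 6 = 22
The minimum is 4.

4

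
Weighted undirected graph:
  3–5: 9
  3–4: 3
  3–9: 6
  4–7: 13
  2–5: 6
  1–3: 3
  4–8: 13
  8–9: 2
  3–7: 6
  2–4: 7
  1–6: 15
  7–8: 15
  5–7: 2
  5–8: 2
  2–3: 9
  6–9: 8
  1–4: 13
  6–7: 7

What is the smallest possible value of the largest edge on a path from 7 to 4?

6

Checking several routes:
7 → 5 → 8 → 9 → 3 → 4: max(2, 2, 2, 6, 3) = 6
7 → 6 → 9 → 8 → 5 → 2 → 4: max(7, 8, 2, 2, 6, 7) = 8
7 → 3 → 4: max(6, 3) = 6
7 → 5 → 2 → 4: max(2, 6, 7) = 7
7 → 3 → 9 → 8 → 5 → 2 → 4: max(6, 6, 2, 2, 6, 7) = 7
Smallest bottleneck: 6.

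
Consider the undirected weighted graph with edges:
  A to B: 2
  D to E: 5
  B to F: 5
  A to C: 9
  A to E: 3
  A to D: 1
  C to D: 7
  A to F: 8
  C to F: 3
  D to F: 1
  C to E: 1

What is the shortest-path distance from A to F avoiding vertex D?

7

Comparing a few candidate routes:
A -> B -> F: 2 + 5 = 7
A -> E -> C -> F: 3 + 1 + 3 = 7
A -> F: 8
Best route has total 7.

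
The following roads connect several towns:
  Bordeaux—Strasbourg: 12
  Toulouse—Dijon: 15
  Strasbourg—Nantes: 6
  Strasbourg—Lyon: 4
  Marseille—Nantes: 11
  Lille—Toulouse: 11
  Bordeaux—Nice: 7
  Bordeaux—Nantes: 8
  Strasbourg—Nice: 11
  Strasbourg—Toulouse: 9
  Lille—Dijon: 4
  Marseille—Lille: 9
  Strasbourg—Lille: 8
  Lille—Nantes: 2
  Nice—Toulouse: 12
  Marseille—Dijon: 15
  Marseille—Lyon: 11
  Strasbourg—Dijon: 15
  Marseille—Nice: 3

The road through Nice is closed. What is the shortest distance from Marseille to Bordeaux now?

19

Some routes from Marseille to Bordeaux avoiding Nice:
Marseille -> Lille -> Nantes -> Bordeaux: 9 + 2 + 8 = 19
Marseille -> Nantes -> Bordeaux: 11 + 8 = 19
Marseille -> Lyon -> Strasbourg -> Bordeaux: 11 + 4 + 12 = 27
Marseille -> Dijon -> Lille -> Nantes -> Bordeaux: 15 + 4 + 2 + 8 = 29
The minimum is 19.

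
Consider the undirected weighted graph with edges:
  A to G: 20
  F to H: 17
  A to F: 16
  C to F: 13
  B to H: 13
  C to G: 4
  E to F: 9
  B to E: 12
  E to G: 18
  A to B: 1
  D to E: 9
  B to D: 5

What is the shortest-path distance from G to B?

A few of the G→B routes:
G → C → F → E → B: 4 + 13 + 9 + 12 = 38
G → E → D → B: 18 + 9 + 5 = 32
G → C → F → E → D → B: 4 + 13 + 9 + 9 + 5 = 40
G → C → F → A → B: 4 + 13 + 16 + 1 = 34
G → E → B: 18 + 12 = 30
G → A → B: 20 + 1 = 21
Shortest: 21.

21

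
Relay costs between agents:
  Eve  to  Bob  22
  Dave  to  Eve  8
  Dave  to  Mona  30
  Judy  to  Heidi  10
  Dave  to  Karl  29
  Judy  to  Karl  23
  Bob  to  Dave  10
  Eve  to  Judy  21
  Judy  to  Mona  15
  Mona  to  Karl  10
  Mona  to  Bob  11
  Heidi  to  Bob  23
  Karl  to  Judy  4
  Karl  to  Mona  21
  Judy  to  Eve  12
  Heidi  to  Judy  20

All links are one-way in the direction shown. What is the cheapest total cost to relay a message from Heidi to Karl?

43

A few of the Heidi→Karl routes:
Heidi-Bob-Dave-Eve-Judy-Karl: 23 + 10 + 8 + 21 + 23 = 85
Heidi-Judy-Mona-Karl: 20 + 15 + 10 = 45
Heidi-Bob-Dave-Mona-Karl: 23 + 10 + 30 + 10 = 73
Heidi-Judy-Mona-Bob-Dave-Karl: 20 + 15 + 11 + 10 + 29 = 85
Heidi-Bob-Dave-Karl: 23 + 10 + 29 = 62
Heidi-Judy-Karl: 20 + 23 = 43
Best route has total 43.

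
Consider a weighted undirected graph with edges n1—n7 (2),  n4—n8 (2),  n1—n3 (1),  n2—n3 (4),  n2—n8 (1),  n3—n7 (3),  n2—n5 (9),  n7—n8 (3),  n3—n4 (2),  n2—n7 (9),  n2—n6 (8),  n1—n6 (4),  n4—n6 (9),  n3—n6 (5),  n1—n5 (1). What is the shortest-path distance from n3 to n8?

Some routes from n3 to n8:
n3 - n1 - n5 - n2 - n8: 1 + 1 + 9 + 1 = 12
n3 - n7 - n8: 3 + 3 = 6
n3 - n1 - n7 - n8: 1 + 2 + 3 = 6
n3 - n4 - n8: 2 + 2 = 4
n3 - n2 - n8: 4 + 1 = 5
Best route has total 4.

4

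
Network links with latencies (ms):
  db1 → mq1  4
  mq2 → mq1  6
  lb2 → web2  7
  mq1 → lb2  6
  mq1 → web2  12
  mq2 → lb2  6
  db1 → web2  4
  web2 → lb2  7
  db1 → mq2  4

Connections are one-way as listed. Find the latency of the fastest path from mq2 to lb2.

Paths from mq2 to lb2:
mq2-lb2: 6
mq2-mq1-lb2: 6 + 6 = 12
mq2-mq1-web2-lb2: 6 + 12 + 7 = 25
The minimum is 6 ms.

6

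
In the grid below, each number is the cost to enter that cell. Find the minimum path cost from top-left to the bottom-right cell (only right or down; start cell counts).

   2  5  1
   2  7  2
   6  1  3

13

Cheapest: (0,0) -> (0,1) -> (0,2) -> (1,2) -> (2,2)
  2 + 5 + 1 + 2 + 3 = 13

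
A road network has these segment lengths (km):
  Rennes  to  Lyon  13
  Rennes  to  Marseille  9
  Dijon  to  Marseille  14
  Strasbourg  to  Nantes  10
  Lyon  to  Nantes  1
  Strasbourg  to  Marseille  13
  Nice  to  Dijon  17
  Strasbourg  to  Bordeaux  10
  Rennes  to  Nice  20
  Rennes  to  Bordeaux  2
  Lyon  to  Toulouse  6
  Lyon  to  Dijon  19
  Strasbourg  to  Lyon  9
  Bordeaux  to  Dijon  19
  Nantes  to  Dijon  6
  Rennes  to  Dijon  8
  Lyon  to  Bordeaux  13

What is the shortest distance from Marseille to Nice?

Checking several routes:
Marseille-Dijon-Rennes-Nice: 14 + 8 + 20 = 42
Marseille-Rennes-Nice: 9 + 20 = 29
Marseille-Dijon-Nice: 14 + 17 = 31
Marseille-Rennes-Lyon-Nantes-Dijon-Nice: 9 + 13 + 1 + 6 + 17 = 46
Marseille-Rennes-Dijon-Nice: 9 + 8 + 17 = 34
Marseille-Strasbourg-Bordeaux-Rennes-Nice: 13 + 10 + 2 + 20 = 45
The minimum is 29 km.

29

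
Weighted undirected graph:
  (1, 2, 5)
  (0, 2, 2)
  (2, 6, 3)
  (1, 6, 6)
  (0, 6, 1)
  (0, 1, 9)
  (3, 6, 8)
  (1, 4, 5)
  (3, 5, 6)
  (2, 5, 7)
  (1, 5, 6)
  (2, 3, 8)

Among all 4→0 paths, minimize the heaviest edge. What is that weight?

5

Some routes from 4 to 0:
4-1-2-6-0: max(5, 5, 3, 1) = 5
4-1-2-0: max(5, 5, 2) = 5
4-1-6-2-0: max(5, 6, 3, 2) = 6
4-1-6-0: max(5, 6, 1) = 6
Smallest bottleneck: 5.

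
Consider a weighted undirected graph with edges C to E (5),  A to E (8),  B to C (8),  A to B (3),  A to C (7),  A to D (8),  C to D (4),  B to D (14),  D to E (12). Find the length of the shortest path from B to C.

8

A few of the B→C routes:
B -> C: 8
B -> A -> D -> C: 3 + 8 + 4 = 15
B -> A -> E -> C: 3 + 8 + 5 = 16
B -> D -> C: 14 + 4 = 18
B -> A -> E -> D -> C: 3 + 8 + 12 + 4 = 27
B -> A -> C: 3 + 7 = 10
Best route has total 8.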